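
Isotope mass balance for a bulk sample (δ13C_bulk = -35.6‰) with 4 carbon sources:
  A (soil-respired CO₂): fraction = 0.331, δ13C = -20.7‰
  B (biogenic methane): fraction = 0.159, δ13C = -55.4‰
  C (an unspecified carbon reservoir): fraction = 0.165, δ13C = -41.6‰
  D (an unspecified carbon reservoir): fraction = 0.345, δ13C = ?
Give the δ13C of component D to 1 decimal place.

-37.9‰

Isotope mass balance: δ_bulk = Σ fᵢ·δᵢ.
-35.6 = 0.331×(-20.7) + 0.159×(-55.4) + 0.165×(-41.6) + 0.345×δ_D
0.345·δ_D = -35.6 − (-22.524) = -13.076
δ_D = -13.076 / 0.345 = -37.90‰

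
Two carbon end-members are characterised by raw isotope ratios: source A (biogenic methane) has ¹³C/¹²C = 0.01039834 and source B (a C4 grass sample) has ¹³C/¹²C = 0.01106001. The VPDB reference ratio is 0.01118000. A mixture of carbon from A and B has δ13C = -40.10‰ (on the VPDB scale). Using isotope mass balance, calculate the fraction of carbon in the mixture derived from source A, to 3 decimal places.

0.496

δ_A = (0.01039834/0.01118000 − 1)×1000 = (0.930084 − 1)×1000 = -69.916‰
δ_B = (0.01106001/0.01118000 − 1)×1000 = (0.989267 − 1)×1000 = -10.733‰
f_A = (δ_mix − δ_B)/(δ_A − δ_B) = (-40.10 − (-10.733))/(-69.916 − (-10.733))
f_A = -29.367 / -59.183 = 0.4962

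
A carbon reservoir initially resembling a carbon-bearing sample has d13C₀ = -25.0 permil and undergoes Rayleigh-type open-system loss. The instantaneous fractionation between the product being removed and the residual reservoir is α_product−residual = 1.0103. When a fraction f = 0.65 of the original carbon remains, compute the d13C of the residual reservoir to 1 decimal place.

Rayleigh residual: δ_res = (δ₀ + 1000)·f^(α−1) − 1000
α − 1 = 0.01030
f^(α−1) = 0.65^(0.01030) = 0.995573
δ_res = (-25.0 + 1000) × 0.995573 − 1000 = 970.683 − 1000 = -29.32 permil

-29.3 permil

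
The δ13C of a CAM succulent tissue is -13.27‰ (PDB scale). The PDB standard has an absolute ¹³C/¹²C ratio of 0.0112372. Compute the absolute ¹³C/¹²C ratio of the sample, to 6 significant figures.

0.0110881

R_sample = R_standard × (δ13C/1000 + 1)
R_sample = 0.0112372 × (-13.27/1000 + 1) = 0.0112372 × 0.986730
R_sample = 0.0110881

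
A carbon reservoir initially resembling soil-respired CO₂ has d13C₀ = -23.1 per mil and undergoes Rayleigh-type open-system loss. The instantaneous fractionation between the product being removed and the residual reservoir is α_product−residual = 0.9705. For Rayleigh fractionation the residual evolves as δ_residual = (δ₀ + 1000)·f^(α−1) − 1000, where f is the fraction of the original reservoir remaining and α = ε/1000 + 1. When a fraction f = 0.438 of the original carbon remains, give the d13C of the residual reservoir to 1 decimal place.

1.0 per mil

Rayleigh residual: δ_res = (δ₀ + 1000)·f^(α−1) − 1000
α − 1 = -0.02950
f^(α−1) = 0.438^(-0.02950) = 1.024652
δ_res = (-23.1 + 1000) × 1.024652 − 1000 = 1000.983 − 1000 = 0.98 per mil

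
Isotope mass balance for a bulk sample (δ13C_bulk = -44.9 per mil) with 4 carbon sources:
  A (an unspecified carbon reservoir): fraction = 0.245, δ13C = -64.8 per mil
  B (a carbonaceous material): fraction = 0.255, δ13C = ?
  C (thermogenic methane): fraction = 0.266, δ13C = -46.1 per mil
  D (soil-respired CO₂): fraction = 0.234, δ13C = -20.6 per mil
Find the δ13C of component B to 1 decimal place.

-46.8 per mil

Isotope mass balance: δ_bulk = Σ fᵢ·δᵢ.
-44.9 = 0.245×(-64.8) + 0.255×δ_B + 0.266×(-46.1) + 0.234×(-20.6)
0.255·δ_B = -44.9 − (-32.959) = -11.941
δ_B = -11.941 / 0.255 = -46.83 per mil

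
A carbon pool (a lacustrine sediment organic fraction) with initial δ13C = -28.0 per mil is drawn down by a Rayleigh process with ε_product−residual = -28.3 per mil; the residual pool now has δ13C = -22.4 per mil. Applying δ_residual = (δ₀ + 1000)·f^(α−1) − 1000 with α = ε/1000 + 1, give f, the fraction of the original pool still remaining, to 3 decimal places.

α − 1 = ε/1000 = -0.0283
(δ_res + 1000)/(δ₀ + 1000) = (-22.4 + 1000)/(-28.0 + 1000) = 977.6/972.0 = 1.005761
f = 1.005761^(1/-0.0283) = exp(ln(1.005761)/-0.0283) = exp(0.00574/-0.0283)
f = exp(-0.2030) = 0.8163

0.816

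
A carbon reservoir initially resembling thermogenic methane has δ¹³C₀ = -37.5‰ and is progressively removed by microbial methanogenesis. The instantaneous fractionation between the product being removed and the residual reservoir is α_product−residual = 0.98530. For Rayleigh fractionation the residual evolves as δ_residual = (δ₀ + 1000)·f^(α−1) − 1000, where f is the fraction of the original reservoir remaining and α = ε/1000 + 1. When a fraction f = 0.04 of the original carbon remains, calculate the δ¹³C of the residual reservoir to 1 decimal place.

9.1‰

Rayleigh residual: δ_res = (δ₀ + 1000)·f^(α−1) − 1000
α − 1 = -0.01470
f^(α−1) = 0.04^(-0.01470) = 1.048455
δ_res = (-37.5 + 1000) × 1.048455 − 1000 = 1009.138 − 1000 = 9.14‰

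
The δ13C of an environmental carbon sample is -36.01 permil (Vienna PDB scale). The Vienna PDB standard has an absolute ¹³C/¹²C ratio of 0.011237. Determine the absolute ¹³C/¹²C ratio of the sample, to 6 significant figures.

0.0108324

R_sample = R_standard × (δ13C/1000 + 1)
R_sample = 0.011237 × (-36.01/1000 + 1) = 0.011237 × 0.963990
R_sample = 0.0108324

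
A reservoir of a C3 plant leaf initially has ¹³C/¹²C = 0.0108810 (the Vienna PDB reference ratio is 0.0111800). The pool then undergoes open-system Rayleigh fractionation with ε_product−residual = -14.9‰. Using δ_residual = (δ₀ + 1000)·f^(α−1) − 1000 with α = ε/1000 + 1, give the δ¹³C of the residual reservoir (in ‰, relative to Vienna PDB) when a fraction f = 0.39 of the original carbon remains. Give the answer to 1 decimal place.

δ₀ = (0.0108810/0.0111800 − 1)×1000 = (0.973256 − 1)×1000 = -26.744‰
α − 1 = ε/1000 = -0.0149
f^(α−1) = 0.39^(-0.0149) = 1.014129
δ_res = (-26.744 + 1000) × 1.014129 − 1000 = 987.007 − 1000 = -12.99‰

-13.0‰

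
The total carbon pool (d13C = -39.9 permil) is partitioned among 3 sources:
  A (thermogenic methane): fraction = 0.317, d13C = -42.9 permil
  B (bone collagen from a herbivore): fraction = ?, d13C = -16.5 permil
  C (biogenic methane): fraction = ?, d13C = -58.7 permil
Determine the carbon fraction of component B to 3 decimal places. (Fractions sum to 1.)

0.327

Let f_B and f_C be the unknown fractions; fractions sum to 1 so f_B + f_C = 0.683.
Mass balance: Σ fᵢ·δᵢ = δ_bulk ⇒ f_B·(-16.5) + f_C·(-58.7) = -39.9 − (-13.599) = -26.301
Substitute f_C = 0.683 − f_B:
f_B·(-16.5 − -58.7) = -26.301 − 0.683×(-58.7) = 13.791
f_B = 13.791 / 42.2 = 0.3268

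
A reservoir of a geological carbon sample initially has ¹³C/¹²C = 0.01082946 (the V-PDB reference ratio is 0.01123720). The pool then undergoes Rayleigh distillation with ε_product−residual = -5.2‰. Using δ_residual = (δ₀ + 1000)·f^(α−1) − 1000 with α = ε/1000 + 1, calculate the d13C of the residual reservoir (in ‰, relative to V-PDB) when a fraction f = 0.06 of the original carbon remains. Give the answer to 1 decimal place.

δ₀ = (0.01082946/0.01123720 − 1)×1000 = (0.963715 − 1)×1000 = -36.285‰
α − 1 = ε/1000 = -0.0052
f^(α−1) = 0.06^(-0.0052) = 1.014737
δ_res = (-36.285 + 1000) × 1.014737 − 1000 = 977.918 − 1000 = -22.08‰

-22.1‰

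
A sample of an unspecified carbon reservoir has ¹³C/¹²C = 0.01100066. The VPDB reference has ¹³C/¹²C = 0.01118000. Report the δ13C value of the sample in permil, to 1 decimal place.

δ13C = (R_sample / R_standard − 1) × 1000
R_sample / R_standard = 0.01100066 / 0.01118000 = 0.983959
δ13C = (0.983959 − 1) × 1000 = -16.04 permil

-16.0 permil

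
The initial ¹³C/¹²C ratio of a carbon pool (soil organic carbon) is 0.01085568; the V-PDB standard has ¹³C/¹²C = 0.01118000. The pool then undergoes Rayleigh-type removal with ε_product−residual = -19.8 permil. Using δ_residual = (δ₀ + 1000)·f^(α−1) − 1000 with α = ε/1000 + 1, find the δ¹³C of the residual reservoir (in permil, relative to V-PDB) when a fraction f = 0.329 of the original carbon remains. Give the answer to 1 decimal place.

δ₀ = (0.01085568/0.01118000 − 1)×1000 = (0.970991 − 1)×1000 = -29.009 permil
α − 1 = ε/1000 = -0.0198
f^(α−1) = 0.329^(-0.0198) = 1.022256
δ_res = (-29.009 + 1000) × 1.022256 − 1000 = 992.601 − 1000 = -7.40 permil

-7.4 permil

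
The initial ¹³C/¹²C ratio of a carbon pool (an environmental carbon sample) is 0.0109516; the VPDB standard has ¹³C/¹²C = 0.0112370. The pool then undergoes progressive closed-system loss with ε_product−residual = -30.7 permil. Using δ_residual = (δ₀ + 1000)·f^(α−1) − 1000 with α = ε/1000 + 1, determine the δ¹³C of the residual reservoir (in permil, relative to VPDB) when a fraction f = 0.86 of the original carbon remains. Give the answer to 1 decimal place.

δ₀ = (0.0109516/0.0112370 − 1)×1000 = (0.974602 − 1)×1000 = -25.398 permil
α − 1 = ε/1000 = -0.0307
f^(α−1) = 0.86^(-0.0307) = 1.004641
δ_res = (-25.398 + 1000) × 1.004641 − 1000 = 979.125 − 1000 = -20.88 permil

-20.9 permil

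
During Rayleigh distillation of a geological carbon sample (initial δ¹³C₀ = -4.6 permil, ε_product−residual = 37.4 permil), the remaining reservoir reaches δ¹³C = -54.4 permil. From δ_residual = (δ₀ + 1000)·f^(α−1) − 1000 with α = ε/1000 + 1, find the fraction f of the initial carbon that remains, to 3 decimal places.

0.254

α − 1 = ε/1000 = 0.0374
(δ_res + 1000)/(δ₀ + 1000) = (-54.4 + 1000)/(-4.6 + 1000) = 945.6/995.4 = 0.949970
f = 0.949970^(1/0.0374) = exp(ln(0.949970)/0.0374) = exp(-0.05133/0.0374)
f = exp(-1.3723) = 0.2535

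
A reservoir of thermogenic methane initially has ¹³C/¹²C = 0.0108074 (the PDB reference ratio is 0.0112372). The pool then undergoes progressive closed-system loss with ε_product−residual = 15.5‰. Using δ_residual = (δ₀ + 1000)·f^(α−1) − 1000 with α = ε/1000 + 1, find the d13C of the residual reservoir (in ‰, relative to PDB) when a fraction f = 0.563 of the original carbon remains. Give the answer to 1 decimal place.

-46.8‰

δ₀ = (0.0108074/0.0112372 − 1)×1000 = (0.961752 − 1)×1000 = -38.248‰
α − 1 = ε/1000 = 0.0155
f^(α−1) = 0.563^(0.0155) = 0.991135
δ_res = (-38.248 + 1000) × 0.991135 − 1000 = 953.226 − 1000 = -46.77‰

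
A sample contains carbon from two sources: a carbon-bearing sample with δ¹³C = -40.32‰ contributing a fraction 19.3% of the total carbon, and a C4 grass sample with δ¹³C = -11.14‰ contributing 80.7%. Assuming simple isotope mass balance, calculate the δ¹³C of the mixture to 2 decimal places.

-16.77‰

δ_mix = f_A·δ_A + f_B·δ_B
δ_mix = 0.193 × (-40.32) + 0.807 × (-11.14)
δ_mix = -7.782 + -8.990 = -16.772‰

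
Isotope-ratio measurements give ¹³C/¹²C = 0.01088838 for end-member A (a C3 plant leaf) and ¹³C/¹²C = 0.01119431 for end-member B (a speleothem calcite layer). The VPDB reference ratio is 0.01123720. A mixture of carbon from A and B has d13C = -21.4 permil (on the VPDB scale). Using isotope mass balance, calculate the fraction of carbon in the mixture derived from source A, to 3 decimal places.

δ_A = (0.01088838/0.01123720 − 1)×1000 = (0.968958 − 1)×1000 = -31.042 permil
δ_B = (0.01119431/0.01123720 − 1)×1000 = (0.996183 − 1)×1000 = -3.817 permil
f_A = (δ_mix − δ_B)/(δ_A − δ_B) = (-21.4 − (-3.817))/(-31.042 − (-3.817))
f_A = -17.583 / -27.225 = 0.6459

0.646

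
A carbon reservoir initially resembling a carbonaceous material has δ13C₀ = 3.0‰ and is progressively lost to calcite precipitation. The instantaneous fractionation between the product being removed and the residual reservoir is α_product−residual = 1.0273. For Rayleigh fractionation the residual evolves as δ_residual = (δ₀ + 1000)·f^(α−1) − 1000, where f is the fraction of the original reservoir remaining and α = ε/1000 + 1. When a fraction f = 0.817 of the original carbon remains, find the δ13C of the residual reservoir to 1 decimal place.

-2.5‰

Rayleigh residual: δ_res = (δ₀ + 1000)·f^(α−1) − 1000
α − 1 = 0.02730
f^(α−1) = 0.817^(0.02730) = 0.994497
δ_res = (3.0 + 1000) × 0.994497 − 1000 = 997.481 − 1000 = -2.52‰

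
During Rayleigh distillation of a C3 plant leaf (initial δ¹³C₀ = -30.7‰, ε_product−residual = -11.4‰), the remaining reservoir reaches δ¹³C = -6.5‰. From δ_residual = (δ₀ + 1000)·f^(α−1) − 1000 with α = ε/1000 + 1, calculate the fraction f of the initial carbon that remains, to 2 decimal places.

α − 1 = ε/1000 = -0.0114
(δ_res + 1000)/(δ₀ + 1000) = (-6.5 + 1000)/(-30.7 + 1000) = 993.5/969.3 = 1.024966
f = 1.024966^(1/-0.0114) = exp(ln(1.024966)/-0.0114) = exp(0.02466/-0.0114)
f = exp(-2.1631) = 0.1150

0.11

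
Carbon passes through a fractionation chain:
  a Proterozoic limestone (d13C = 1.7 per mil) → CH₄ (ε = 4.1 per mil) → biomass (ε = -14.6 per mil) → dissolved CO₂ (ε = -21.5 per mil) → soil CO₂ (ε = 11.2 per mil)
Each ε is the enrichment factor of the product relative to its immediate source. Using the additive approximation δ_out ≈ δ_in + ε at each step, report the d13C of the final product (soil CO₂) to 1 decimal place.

step 1: δ ≈ 1.7 + (4.1) = 5.8 per mil
step 2: δ ≈ 5.8 + (-14.6) = -8.8 per mil
step 3: δ ≈ -8.8 + (-21.5) = -30.3 per mil
step 4: δ ≈ -30.3 + (11.2) = -19.1 per mil

-19.1 per mil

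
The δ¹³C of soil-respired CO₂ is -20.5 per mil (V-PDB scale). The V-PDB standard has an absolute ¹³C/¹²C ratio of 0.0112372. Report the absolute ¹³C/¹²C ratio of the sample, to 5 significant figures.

0.011007

R_sample = R_standard × (δ¹³C/1000 + 1)
R_sample = 0.0112372 × (-20.5/1000 + 1) = 0.0112372 × 0.979500
R_sample = 0.0110068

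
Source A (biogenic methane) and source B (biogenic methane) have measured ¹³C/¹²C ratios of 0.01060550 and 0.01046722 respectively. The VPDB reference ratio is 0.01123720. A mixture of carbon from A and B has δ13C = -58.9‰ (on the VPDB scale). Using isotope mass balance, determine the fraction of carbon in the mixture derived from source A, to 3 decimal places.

0.782

δ_A = (0.01060550/0.01123720 − 1)×1000 = (0.943785 − 1)×1000 = -56.215‰
δ_B = (0.01046722/0.01123720 − 1)×1000 = (0.931479 − 1)×1000 = -68.521‰
f_A = (δ_mix − δ_B)/(δ_A − δ_B) = (-58.9 − (-68.521))/(-56.215 − (-68.521))
f_A = 9.621 / 12.306 = 0.7818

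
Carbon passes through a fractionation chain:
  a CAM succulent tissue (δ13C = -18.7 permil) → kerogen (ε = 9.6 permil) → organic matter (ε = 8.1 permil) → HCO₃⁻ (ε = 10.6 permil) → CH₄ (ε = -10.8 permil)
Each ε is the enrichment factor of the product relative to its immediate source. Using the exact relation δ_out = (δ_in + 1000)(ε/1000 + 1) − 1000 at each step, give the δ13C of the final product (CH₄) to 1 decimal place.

-1.6 permil

step 1: δ = (-18.70 + 1000)·(9.6/1000 + 1) − 1000 = -9.28 permil
step 2: δ = (-9.28 + 1000)·(8.1/1000 + 1) − 1000 = -1.25 permil
step 3: δ = (-1.25 + 1000)·(10.6/1000 + 1) − 1000 = 9.33 permil
step 4: δ = (9.33 + 1000)·(-10.8/1000 + 1) − 1000 = -1.57 permil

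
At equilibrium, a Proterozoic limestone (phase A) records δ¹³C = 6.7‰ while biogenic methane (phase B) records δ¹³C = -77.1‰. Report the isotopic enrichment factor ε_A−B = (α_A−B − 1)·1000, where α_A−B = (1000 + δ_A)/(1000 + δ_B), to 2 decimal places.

90.80‰

α_A−B = (1000 + 6.7) / (1000 + -77.1) = 1006.7 / 922.9 = 1.090801
ε_A−B = (1.090801 − 1) × 1000 = 90.801‰
(The approximation ε ≈ δ_A − δ_B would give 83.8‰.)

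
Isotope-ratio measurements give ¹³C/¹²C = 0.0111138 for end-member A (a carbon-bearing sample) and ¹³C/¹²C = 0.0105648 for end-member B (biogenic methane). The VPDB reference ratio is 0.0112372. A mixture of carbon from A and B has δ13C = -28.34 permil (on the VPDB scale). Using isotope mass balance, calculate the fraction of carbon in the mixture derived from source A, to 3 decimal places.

0.645

δ_A = (0.0111138/0.0112372 − 1)×1000 = (0.989019 − 1)×1000 = -10.981 permil
δ_B = (0.0105648/0.0112372 − 1)×1000 = (0.940163 − 1)×1000 = -59.837 permil
f_A = (δ_mix − δ_B)/(δ_A − δ_B) = (-28.34 − (-59.837))/(-10.981 − (-59.837))
f_A = 31.497 / 48.856 = 0.6447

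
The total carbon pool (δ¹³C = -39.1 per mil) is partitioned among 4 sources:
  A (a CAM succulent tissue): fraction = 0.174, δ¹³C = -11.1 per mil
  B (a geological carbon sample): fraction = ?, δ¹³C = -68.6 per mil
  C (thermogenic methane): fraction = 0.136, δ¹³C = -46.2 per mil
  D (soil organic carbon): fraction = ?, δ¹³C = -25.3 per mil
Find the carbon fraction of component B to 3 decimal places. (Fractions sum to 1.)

0.310

Let f_B and f_D be the unknown fractions; fractions sum to 1 so f_B + f_D = 0.690.
Mass balance: Σ fᵢ·δᵢ = δ_bulk ⇒ f_B·(-68.6) + f_D·(-25.3) = -39.1 − (-8.215) = -30.885
Substitute f_D = 0.690 − f_B:
f_B·(-68.6 − -25.3) = -30.885 − 0.690×(-25.3) = -13.428
f_B = -13.428 / -43.3 = 0.3101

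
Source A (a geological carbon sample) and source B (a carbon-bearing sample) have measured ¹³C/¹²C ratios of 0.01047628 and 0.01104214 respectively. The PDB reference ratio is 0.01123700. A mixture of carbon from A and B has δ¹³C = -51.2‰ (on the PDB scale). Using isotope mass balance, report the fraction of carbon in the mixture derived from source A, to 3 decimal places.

0.672

δ_A = (0.01047628/0.01123700 − 1)×1000 = (0.932302 − 1)×1000 = -67.698‰
δ_B = (0.01104214/0.01123700 − 1)×1000 = (0.982659 − 1)×1000 = -17.341‰
f_A = (δ_mix − δ_B)/(δ_A − δ_B) = (-51.2 − (-17.341))/(-67.698 − (-17.341))
f_A = -33.859 / -50.357 = 0.6724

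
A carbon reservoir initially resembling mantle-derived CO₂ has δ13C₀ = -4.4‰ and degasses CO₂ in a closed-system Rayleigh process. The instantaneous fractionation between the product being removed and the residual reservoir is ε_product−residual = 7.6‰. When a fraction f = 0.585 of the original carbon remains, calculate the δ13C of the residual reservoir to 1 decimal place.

Rayleigh residual: δ_res = (δ₀ + 1000)·f^(α−1) − 1000
α = ε/1000 + 1 = 1.00760, so α − 1 = 0.00760
f^(α−1) = 0.585^(0.00760) = 0.995934
δ_res = (-4.4 + 1000) × 0.995934 − 1000 = 991.551 − 1000 = -8.45‰

-8.4‰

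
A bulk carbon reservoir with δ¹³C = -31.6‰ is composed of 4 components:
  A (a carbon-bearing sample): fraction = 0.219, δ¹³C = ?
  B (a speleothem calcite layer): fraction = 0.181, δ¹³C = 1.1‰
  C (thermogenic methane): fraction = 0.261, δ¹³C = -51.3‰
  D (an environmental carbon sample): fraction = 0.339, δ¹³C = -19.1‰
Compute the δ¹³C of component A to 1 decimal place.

Isotope mass balance: δ_bulk = Σ fᵢ·δᵢ.
-31.6 = 0.219×δ_A + 0.181×(1.1) + 0.261×(-51.3) + 0.339×(-19.1)
0.219·δ_A = -31.6 − (-19.665) = -11.935
δ_A = -11.935 / 0.219 = -54.50‰

-54.5‰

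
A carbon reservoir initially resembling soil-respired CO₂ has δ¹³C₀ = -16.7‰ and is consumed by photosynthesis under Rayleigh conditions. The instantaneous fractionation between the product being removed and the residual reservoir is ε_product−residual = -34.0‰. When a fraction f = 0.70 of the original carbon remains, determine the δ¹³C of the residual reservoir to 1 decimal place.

-4.7‰

Rayleigh residual: δ_res = (δ₀ + 1000)·f^(α−1) − 1000
α = ε/1000 + 1 = 0.96600, so α − 1 = -0.03400
f^(α−1) = 0.70^(-0.03400) = 1.012201
δ_res = (-16.7 + 1000) × 1.012201 − 1000 = 995.297 − 1000 = -4.70‰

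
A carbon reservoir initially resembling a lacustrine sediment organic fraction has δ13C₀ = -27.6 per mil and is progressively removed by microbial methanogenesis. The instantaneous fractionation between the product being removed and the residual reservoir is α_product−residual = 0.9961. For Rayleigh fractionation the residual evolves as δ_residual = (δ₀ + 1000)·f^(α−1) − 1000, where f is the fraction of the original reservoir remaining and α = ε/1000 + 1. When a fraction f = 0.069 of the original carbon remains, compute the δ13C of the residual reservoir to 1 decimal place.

Rayleigh residual: δ_res = (δ₀ + 1000)·f^(α−1) − 1000
α − 1 = -0.00390
f^(α−1) = 0.069^(-0.00390) = 1.010482
δ_res = (-27.6 + 1000) × 1.010482 − 1000 = 982.592 − 1000 = -17.41 per mil

-17.4 per mil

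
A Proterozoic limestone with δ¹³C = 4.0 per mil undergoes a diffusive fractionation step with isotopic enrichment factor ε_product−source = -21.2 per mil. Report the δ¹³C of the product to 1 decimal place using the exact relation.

To first order, δ_product ≈ δ_source + ε = -17.2 per mil.
Exactly, δ_product = (δ_source + 1000)·(ε/1000 + 1) − 1000.
δ_product = (4.0 + 1000) × (-21.2/1000 + 1) − 1000
δ_product = -17.28 per mil

-17.3 per mil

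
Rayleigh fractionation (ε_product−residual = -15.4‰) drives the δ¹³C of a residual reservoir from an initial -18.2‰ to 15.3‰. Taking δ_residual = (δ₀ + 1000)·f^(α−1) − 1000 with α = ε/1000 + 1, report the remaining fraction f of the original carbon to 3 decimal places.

α − 1 = ε/1000 = -0.0154
(δ_res + 1000)/(δ₀ + 1000) = (15.3 + 1000)/(-18.2 + 1000) = 1015.3/981.8 = 1.034121
f = 1.034121^(1/-0.0154) = exp(ln(1.034121)/-0.0154) = exp(0.03355/-0.0154)
f = exp(-2.1787) = 0.1132

0.113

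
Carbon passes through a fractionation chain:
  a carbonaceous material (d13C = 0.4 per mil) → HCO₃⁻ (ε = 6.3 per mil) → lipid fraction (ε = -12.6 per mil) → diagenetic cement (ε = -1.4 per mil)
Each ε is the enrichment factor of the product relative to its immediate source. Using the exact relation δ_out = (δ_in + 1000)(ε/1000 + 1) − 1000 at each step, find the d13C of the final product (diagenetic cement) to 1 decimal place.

-7.4 per mil

step 1: δ = (0.40 + 1000)·(6.3/1000 + 1) − 1000 = 6.70 per mil
step 2: δ = (6.70 + 1000)·(-12.6/1000 + 1) − 1000 = -5.98 per mil
step 3: δ = (-5.98 + 1000)·(-1.4/1000 + 1) − 1000 = -7.37 per mil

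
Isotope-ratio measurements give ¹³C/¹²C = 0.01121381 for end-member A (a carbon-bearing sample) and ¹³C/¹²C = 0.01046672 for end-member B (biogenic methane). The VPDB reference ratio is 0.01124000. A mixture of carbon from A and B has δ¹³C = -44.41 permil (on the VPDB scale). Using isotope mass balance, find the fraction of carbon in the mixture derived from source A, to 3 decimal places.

0.367

δ_A = (0.01121381/0.01124000 − 1)×1000 = (0.997670 − 1)×1000 = -2.330 permil
δ_B = (0.01046672/0.01124000 − 1)×1000 = (0.931203 − 1)×1000 = -68.797 permil
f_A = (δ_mix − δ_B)/(δ_A − δ_B) = (-44.41 − (-68.797))/(-2.330 − (-68.797))
f_A = 24.387 / 66.467 = 0.3669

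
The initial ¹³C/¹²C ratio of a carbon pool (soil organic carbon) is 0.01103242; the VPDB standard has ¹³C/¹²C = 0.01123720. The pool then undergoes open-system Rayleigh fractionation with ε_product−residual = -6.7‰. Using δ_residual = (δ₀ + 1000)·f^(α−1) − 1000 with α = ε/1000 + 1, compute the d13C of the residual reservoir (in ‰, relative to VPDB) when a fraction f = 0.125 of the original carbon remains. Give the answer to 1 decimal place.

-4.4‰

δ₀ = (0.01103242/0.01123720 − 1)×1000 = (0.981777 − 1)×1000 = -18.223‰
α − 1 = ε/1000 = -0.0067
f^(α−1) = 0.125^(-0.0067) = 1.014030
δ_res = (-18.223 + 1000) × 1.014030 − 1000 = 995.551 − 1000 = -4.45‰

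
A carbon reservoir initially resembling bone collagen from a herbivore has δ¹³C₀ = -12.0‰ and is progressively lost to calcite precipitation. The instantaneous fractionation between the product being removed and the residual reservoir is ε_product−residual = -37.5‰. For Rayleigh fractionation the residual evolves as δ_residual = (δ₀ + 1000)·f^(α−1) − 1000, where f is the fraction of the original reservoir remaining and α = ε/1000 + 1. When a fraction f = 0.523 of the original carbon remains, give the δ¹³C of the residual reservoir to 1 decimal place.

Rayleigh residual: δ_res = (δ₀ + 1000)·f^(α−1) − 1000
α = ε/1000 + 1 = 0.96250, so α − 1 = -0.03750
f^(α−1) = 0.523^(-0.03750) = 1.024604
δ_res = (-12.0 + 1000) × 1.024604 − 1000 = 1012.309 − 1000 = 12.31‰

12.3‰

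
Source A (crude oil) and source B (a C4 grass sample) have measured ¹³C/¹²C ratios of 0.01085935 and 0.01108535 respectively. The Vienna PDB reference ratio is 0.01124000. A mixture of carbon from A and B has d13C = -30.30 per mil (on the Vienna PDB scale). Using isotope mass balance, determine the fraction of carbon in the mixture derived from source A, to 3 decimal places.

δ_A = (0.01085935/0.01124000 − 1)×1000 = (0.966134 − 1)×1000 = -33.866 per mil
δ_B = (0.01108535/0.01124000 − 1)×1000 = (0.986241 − 1)×1000 = -13.759 per mil
f_A = (δ_mix − δ_B)/(δ_A − δ_B) = (-30.30 − (-13.759))/(-33.866 − (-13.759))
f_A = -16.541 / -20.107 = 0.8227

0.823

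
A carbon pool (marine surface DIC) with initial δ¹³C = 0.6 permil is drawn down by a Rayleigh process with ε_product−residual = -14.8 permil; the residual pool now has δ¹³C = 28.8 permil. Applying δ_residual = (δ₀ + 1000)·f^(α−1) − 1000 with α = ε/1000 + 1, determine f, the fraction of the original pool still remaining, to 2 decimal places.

0.15

α − 1 = ε/1000 = -0.0148
(δ_res + 1000)/(δ₀ + 1000) = (28.8 + 1000)/(0.6 + 1000) = 1028.8/1000.6 = 1.028183
f = 1.028183^(1/-0.0148) = exp(ln(1.028183)/-0.0148) = exp(0.02779/-0.0148)
f = exp(-1.8779) = 0.1529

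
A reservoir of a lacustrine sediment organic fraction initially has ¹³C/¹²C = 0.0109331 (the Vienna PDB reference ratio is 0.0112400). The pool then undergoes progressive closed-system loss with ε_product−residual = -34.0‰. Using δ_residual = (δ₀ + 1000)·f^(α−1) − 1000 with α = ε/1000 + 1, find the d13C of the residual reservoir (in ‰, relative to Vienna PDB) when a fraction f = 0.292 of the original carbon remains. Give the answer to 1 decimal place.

14.3‰

δ₀ = (0.0109331/0.0112400 − 1)×1000 = (0.972696 − 1)×1000 = -27.304‰
α − 1 = ε/1000 = -0.0340
f^(α−1) = 0.292^(-0.0340) = 1.042742
δ_res = (-27.304 + 1000) × 1.042742 − 1000 = 1014.271 − 1000 = 14.27‰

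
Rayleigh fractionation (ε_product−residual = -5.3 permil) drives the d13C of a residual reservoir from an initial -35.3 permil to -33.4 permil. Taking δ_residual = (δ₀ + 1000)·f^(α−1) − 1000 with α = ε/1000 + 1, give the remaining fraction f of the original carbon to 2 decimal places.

α − 1 = ε/1000 = -0.0053
(δ_res + 1000)/(δ₀ + 1000) = (-33.4 + 1000)/(-35.3 + 1000) = 966.6/964.7 = 1.001970
f = 1.001970^(1/-0.0053) = exp(ln(1.001970)/-0.0053) = exp(0.00197/-0.0053)
f = exp(-0.3712) = 0.6899

0.69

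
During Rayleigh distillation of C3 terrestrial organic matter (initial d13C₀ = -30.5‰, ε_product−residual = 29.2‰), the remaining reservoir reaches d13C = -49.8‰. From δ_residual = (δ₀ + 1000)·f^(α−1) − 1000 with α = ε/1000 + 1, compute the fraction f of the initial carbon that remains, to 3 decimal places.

α − 1 = ε/1000 = 0.0292
(δ_res + 1000)/(δ₀ + 1000) = (-49.8 + 1000)/(-30.5 + 1000) = 950.2/969.5 = 0.980093
f = 0.980093^(1/0.0292) = exp(ln(0.980093)/0.0292) = exp(-0.02011/0.0292)
f = exp(-0.6886) = 0.5023

0.502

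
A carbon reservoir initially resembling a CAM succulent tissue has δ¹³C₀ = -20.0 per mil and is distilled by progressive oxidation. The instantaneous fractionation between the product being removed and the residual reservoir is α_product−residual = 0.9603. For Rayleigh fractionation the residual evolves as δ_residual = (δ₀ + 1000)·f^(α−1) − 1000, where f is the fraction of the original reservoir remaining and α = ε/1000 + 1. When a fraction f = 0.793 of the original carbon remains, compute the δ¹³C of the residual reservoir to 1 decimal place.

-10.9 per mil

Rayleigh residual: δ_res = (δ₀ + 1000)·f^(α−1) − 1000
α − 1 = -0.03970
f^(α−1) = 0.793^(-0.03970) = 1.009250
δ_res = (-20.0 + 1000) × 1.009250 − 1000 = 989.065 − 1000 = -10.93 per mil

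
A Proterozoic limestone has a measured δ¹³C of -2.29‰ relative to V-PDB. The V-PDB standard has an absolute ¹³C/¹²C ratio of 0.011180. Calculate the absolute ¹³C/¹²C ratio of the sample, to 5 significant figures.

0.011154

R_sample = R_standard × (δ¹³C/1000 + 1)
R_sample = 0.011180 × (-2.29/1000 + 1) = 0.011180 × 0.997710
R_sample = 0.0111544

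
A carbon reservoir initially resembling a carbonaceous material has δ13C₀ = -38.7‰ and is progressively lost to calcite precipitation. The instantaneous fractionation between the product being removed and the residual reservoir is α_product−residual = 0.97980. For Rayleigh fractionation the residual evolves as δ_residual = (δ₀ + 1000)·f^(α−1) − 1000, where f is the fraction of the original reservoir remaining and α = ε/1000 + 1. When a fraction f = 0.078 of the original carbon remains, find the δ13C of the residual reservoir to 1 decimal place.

12.1‰

Rayleigh residual: δ_res = (δ₀ + 1000)·f^(α−1) − 1000
α − 1 = -0.02020
f^(α−1) = 0.078^(-0.02020) = 1.052882
δ_res = (-38.7 + 1000) × 1.052882 − 1000 = 1012.135 − 1000 = 12.14‰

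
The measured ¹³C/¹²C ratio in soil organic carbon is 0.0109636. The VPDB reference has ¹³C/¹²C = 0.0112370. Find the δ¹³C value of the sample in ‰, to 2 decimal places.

-24.33‰

δ¹³C = (R_sample / R_standard − 1) × 1000
R_sample / R_standard = 0.0109636 / 0.0112370 = 0.975670
δ¹³C = (0.975670 − 1) × 1000 = -24.330‰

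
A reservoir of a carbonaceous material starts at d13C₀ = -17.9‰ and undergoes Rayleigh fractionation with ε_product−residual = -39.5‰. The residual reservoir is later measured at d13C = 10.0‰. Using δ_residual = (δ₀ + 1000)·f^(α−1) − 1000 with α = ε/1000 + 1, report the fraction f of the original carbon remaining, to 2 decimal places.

α − 1 = ε/1000 = -0.0395
(δ_res + 1000)/(δ₀ + 1000) = (10.0 + 1000)/(-17.9 + 1000) = 1010.0/982.1 = 1.028409
f = 1.028409^(1/-0.0395) = exp(ln(1.028409)/-0.0395) = exp(0.02801/-0.0395)
f = exp(-0.7092) = 0.4920

0.49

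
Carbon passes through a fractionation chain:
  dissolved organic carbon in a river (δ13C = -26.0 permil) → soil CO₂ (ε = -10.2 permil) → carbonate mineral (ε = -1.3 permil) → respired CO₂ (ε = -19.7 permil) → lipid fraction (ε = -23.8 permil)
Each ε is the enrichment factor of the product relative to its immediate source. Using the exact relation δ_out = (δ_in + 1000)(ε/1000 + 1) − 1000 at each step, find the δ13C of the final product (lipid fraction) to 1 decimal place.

step 1: δ = (-26.00 + 1000)·(-10.2/1000 + 1) − 1000 = -35.93 permil
step 2: δ = (-35.93 + 1000)·(-1.3/1000 + 1) − 1000 = -37.19 permil
step 3: δ = (-37.19 + 1000)·(-19.7/1000 + 1) − 1000 = -56.16 permil
step 4: δ = (-56.16 + 1000)·(-23.8/1000 + 1) − 1000 = -78.62 permil

-78.6 permil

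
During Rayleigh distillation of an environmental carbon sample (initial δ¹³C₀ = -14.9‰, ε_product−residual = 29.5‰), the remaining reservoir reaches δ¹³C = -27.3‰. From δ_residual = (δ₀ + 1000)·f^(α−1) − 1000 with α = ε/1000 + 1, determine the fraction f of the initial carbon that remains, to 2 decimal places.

0.65

α − 1 = ε/1000 = 0.0295
(δ_res + 1000)/(δ₀ + 1000) = (-27.3 + 1000)/(-14.9 + 1000) = 972.7/985.1 = 0.987412
f = 0.987412^(1/0.0295) = exp(ln(0.987412)/0.0295) = exp(-0.01267/0.0295)
f = exp(-0.4294) = 0.6509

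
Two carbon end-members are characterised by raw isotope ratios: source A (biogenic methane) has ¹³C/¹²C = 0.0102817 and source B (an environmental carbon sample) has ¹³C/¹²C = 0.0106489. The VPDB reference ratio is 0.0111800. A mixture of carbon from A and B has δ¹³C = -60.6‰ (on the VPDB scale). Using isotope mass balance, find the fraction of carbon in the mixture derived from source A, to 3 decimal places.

δ_A = (0.0102817/0.0111800 − 1)×1000 = (0.919651 − 1)×1000 = -80.349‰
δ_B = (0.0106489/0.0111800 − 1)×1000 = (0.952496 − 1)×1000 = -47.504‰
f_A = (δ_mix − δ_B)/(δ_A − δ_B) = (-60.6 − (-47.504))/(-80.349 − (-47.504))
f_A = -13.096 / -32.844 = 0.3987

0.399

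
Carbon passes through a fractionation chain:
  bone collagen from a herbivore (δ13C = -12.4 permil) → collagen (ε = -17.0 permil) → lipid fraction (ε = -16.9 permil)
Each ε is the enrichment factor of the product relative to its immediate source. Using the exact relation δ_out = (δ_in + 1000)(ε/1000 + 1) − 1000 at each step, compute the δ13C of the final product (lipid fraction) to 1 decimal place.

-45.6 permil

step 1: δ = (-12.40 + 1000)·(-17.0/1000 + 1) − 1000 = -29.19 permil
step 2: δ = (-29.19 + 1000)·(-16.9/1000 + 1) − 1000 = -45.60 permil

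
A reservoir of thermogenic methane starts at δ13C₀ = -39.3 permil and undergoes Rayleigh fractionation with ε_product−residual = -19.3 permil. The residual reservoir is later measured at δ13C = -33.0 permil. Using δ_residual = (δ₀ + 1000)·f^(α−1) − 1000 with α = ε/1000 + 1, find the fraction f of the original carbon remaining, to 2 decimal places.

α − 1 = ε/1000 = -0.0193
(δ_res + 1000)/(δ₀ + 1000) = (-33.0 + 1000)/(-39.3 + 1000) = 967.0/960.7 = 1.006558
f = 1.006558^(1/-0.0193) = exp(ln(1.006558)/-0.0193) = exp(0.00654/-0.0193)
f = exp(-0.3387) = 0.7127

0.71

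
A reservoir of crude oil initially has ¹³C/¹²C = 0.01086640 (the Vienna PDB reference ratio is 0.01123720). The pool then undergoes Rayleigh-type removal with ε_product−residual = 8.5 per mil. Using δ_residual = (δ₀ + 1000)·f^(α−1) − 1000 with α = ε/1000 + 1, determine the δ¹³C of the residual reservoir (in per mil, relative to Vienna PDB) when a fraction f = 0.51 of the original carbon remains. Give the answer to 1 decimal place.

-38.5 per mil

δ₀ = (0.01086640/0.01123720 − 1)×1000 = (0.967002 − 1)×1000 = -32.998 per mil
α − 1 = ε/1000 = 0.0085
f^(α−1) = 0.51^(0.0085) = 0.994293
δ_res = (-32.998 + 1000) × 0.994293 − 1000 = 961.484 − 1000 = -38.52 per mil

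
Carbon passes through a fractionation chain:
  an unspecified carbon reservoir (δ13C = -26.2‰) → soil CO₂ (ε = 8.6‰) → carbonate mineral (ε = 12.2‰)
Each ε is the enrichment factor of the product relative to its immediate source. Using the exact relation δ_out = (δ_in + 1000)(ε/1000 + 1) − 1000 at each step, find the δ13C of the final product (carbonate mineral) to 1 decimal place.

step 1: δ = (-26.20 + 1000)·(8.6/1000 + 1) − 1000 = -17.83‰
step 2: δ = (-17.83 + 1000)·(12.2/1000 + 1) − 1000 = -5.84‰

-5.8‰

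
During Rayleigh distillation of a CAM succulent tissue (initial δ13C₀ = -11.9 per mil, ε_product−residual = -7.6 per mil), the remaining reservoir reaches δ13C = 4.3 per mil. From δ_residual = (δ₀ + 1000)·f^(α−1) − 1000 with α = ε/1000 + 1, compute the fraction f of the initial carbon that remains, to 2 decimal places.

0.12

α − 1 = ε/1000 = -0.0076
(δ_res + 1000)/(δ₀ + 1000) = (4.3 + 1000)/(-11.9 + 1000) = 1004.3/988.1 = 1.016395
f = 1.016395^(1/-0.0076) = exp(ln(1.016395)/-0.0076) = exp(0.01626/-0.0076)
f = exp(-2.1398) = 0.1177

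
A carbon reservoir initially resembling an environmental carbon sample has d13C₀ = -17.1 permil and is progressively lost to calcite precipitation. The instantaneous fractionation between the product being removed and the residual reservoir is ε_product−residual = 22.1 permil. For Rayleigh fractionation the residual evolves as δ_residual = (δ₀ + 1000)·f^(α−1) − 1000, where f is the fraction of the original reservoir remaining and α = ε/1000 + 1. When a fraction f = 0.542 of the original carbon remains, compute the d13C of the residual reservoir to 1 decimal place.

Rayleigh residual: δ_res = (δ₀ + 1000)·f^(α−1) − 1000
α = ε/1000 + 1 = 1.02210, so α − 1 = 0.02210
f^(α−1) = 0.542^(0.02210) = 0.986555
δ_res = (-17.1 + 1000) × 0.986555 − 1000 = 969.685 − 1000 = -30.31 permil

-30.3 permil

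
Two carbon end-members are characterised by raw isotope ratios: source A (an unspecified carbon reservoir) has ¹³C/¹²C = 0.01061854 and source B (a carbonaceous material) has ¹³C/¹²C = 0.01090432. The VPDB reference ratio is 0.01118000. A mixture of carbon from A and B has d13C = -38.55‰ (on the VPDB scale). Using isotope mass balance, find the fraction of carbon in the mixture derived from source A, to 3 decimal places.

δ_A = (0.01061854/0.01118000 − 1)×1000 = (0.949780 − 1)×1000 = -50.220‰
δ_B = (0.01090432/0.01118000 − 1)×1000 = (0.975342 − 1)×1000 = -24.658‰
f_A = (δ_mix − δ_B)/(δ_A − δ_B) = (-38.55 − (-24.658))/(-50.220 − (-24.658))
f_A = -13.892 / -25.562 = 0.5435

0.543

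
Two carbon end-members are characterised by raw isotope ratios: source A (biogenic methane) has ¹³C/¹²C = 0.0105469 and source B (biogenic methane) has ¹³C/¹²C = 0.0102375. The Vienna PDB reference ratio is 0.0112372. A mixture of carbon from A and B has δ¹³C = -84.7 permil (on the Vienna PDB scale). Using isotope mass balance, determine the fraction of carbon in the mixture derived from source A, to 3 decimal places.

δ_A = (0.0105469/0.0112372 − 1)×1000 = (0.938570 − 1)×1000 = -61.430 permil
δ_B = (0.0102375/0.0112372 − 1)×1000 = (0.911037 − 1)×1000 = -88.963 permil
f_A = (δ_mix − δ_B)/(δ_A − δ_B) = (-84.7 − (-88.963))/(-61.430 − (-88.963))
f_A = 4.263 / 27.534 = 0.1548

0.155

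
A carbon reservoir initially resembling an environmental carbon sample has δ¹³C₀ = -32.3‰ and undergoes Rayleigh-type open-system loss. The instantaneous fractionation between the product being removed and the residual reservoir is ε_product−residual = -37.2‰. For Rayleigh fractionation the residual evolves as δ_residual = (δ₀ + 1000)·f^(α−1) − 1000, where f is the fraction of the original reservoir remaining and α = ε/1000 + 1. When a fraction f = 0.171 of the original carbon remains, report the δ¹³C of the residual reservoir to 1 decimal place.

Rayleigh residual: δ_res = (δ₀ + 1000)·f^(α−1) − 1000
α = ε/1000 + 1 = 0.96280, so α − 1 = -0.03720
f^(α−1) = 0.171^(-0.03720) = 1.067905
δ_res = (-32.3 + 1000) × 1.067905 − 1000 = 1033.411 − 1000 = 33.41‰

33.4‰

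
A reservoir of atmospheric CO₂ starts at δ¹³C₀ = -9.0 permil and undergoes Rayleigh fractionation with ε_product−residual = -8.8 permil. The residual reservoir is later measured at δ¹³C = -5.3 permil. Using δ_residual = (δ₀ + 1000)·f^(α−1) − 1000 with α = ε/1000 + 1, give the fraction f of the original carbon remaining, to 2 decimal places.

0.65

α − 1 = ε/1000 = -0.0088
(δ_res + 1000)/(δ₀ + 1000) = (-5.3 + 1000)/(-9.0 + 1000) = 994.7/991.0 = 1.003734
f = 1.003734^(1/-0.0088) = exp(ln(1.003734)/-0.0088) = exp(0.00373/-0.0088)
f = exp(-0.4235) = 0.6548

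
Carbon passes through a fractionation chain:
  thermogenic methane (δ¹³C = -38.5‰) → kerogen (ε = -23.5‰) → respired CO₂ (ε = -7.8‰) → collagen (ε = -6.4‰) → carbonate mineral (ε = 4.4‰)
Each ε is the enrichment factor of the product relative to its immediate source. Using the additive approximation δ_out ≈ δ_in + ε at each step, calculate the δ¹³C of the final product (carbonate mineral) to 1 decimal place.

-71.8‰

step 1: δ ≈ -38.5 + (-23.5) = -62.0‰
step 2: δ ≈ -62.0 + (-7.8) = -69.8‰
step 3: δ ≈ -69.8 + (-6.4) = -76.2‰
step 4: δ ≈ -76.2 + (4.4) = -71.8‰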